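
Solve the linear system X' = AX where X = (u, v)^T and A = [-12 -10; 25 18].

u(t) = -C_1e^(3t)sin(5t) + C_1e^(3t)cos(5t) + C_2e^(3t)sin(5t) + C_2e^(3t)cos(5t), v(t) = 2C_1e^(3t)sin(5t) - C_1e^(3t)cos(5t) - C_2e^(3t)sin(5t) - 2C_2e^(3t)cos(5t)

Coefficient matrix A = [[-12, -10], [25, 18]].
Characteristic polynomial det(A - λI) = λ^2 - 6λ + 34 = 0.
Eigenvalues λ = 3 ± 5i (complex conjugate pair).
For λ=3+5i: an eigenvector is (1,-1) - i(-1,2) = (1 + i, -1 - 2i).
A real fundamental pair from Re and Im of e^((3+5i)t)v: X_1 = e^(3t)(cos(5t)·(1,-1) + sin(5t)·(-1,2)), X_2 = e^(3t)(sin(5t)·(1,-1) - cos(5t)·(-1,2)).
General solution: C_1X_1 + C_2X_2.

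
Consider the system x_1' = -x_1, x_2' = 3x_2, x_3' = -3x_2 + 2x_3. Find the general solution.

Coefficient matrix A = [[-1, 0, 0], [0, 3, 0], [0, -3, 2]].
det(A - λI) = 0 gives eigenvalues λ = 2, 3, -1.
For λ=2: eigenvector (0,0,1).
For λ=3: eigenvector (0,1,-3).
For λ=-1: eigenvector (1,0,0).
General solution: C_1e^(2t)(0,0,1) + C_2e^(3t)(0,1,-3) + C_3e^(-t)(1,0,0).

x_1(t) = C_3e^(-t), x_2(t) = C_2e^(3t), x_3(t) = C_1e^(2t) - 3C_2e^(3t)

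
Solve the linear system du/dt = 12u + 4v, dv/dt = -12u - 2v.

u(t) = c_1e^(4t) + 2c_2e^(6t), v(t) = -2c_1e^(4t) - 3c_2e^(6t)

Coefficient matrix A = [[12, 4], [-12, -2]].
Characteristic polynomial det(A - λI) = λ^2 - 10λ + 24 = 0.
Eigenvalues λ = 4, 6.
For λ=4: (A-λI) row 1 is [8, 4], so an eigenvector is (1, -2).
For λ=6: (A-λI) row 1 is [6, 4], so an eigenvector is (2, -3).
General solution: c_1e^(4t)(1,-2) + c_2e^(6t)(2,-3).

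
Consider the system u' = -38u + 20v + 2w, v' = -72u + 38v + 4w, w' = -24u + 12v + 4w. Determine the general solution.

Coefficient matrix A = [[-38, 20, 2], [-72, 38, 4], [-24, 12, 4]].
det(A - λI) = 0 gives eigenvalues λ = 2, -2, 4.
For λ=2: eigenvector (1,2,0).
For λ=-2: eigenvector (-4,-7,-2).
For λ=4: eigenvector (1,2,1).
General solution: C_1e^(2t)(1,2,0) + C_2e^(-2t)(-4,-7,-2) + C_3e^(4t)(1,2,1).

u(t) = C_1e^(2t) - 4C_2e^(-2t) + C_3e^(4t), v(t) = 2C_1e^(2t) - 7C_2e^(-2t) + 2C_3e^(4t), w(t) = -2C_2e^(-2t) + C_3e^(4t)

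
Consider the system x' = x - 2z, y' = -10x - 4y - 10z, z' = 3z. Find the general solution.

x(t) = c_1e^(t) - c_3e^(3t), y(t) = -2c_1e^(t) + c_2e^(-4t), z(t) = c_3e^(3t)

Coefficient matrix A = [[1, 0, -2], [-10, -4, -10], [0, 0, 3]].
det(A - λI) = 0 gives eigenvalues λ = 1, -4, 3.
For λ=1: eigenvector (1,-2,0).
For λ=-4: eigenvector (0,1,0).
For λ=3: eigenvector (-1,0,1).
General solution: c_1e^(t)(1,-2,0) + c_2e^(-4t)(0,1,0) + c_3e^(3t)(-1,0,1).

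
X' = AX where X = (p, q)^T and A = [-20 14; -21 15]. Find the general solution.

Coefficient matrix A = [[-20, 14], [-21, 15]].
Characteristic polynomial det(A - λI) = λ^2 + 5λ - 6 = 0.
Eigenvalues λ = 1, -6.
For λ=1: (A-λI) row 1 is [-21, 14], so an eigenvector is (-2, -3).
For λ=-6: (A-λI) row 1 is [-14, 14], so an eigenvector is (-1, -1).
General solution: C_1e^(t)(-2,-3) + C_2e^(-6t)(-1,-1).

p(t) = -2C_1e^(t) - C_2e^(-6t), q(t) = -3C_1e^(t) - C_2e^(-6t)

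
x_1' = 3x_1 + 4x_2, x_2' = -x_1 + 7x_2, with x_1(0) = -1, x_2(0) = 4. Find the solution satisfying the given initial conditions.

Coefficient matrix A = [[3, 4], [-1, 7]].
Characteristic polynomial det(A - λI) = λ^2 - 10λ + 25 = 0.
Single eigenvalue λ = 5 with algebraic multiplicity 2.
Eigenvector v = (-2,-1); generalized eigenvector w with (A-λI)w=v is (-3,-2).
General solution: e^(5t)[c_1·v + c_2·(t·v + w)].
Applying x_1(0)=-1, x_2(0)=4 gives c_1=14, c_2=-9.

x_1(t) = 18te^(5t) - e^(5t), x_2(t) = 9te^(5t) + 4e^(5t)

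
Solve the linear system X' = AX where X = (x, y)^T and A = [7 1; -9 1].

x(t) = -c_1e^(4t) - c_2te^(4t) - c_2e^(4t), y(t) = 3c_1e^(4t) + 3c_2te^(4t) + 2c_2e^(4t)

Coefficient matrix A = [[7, 1], [-9, 1]].
Characteristic polynomial det(A - λI) = λ^2 - 8λ + 16 = 0.
Single eigenvalue λ = 4 with algebraic multiplicity 2.
Eigenvector v = (-1,3); generalized eigenvector w with (A-λI)w=v is (-1,2).
General solution: e^(4t)[c_1·v + c_2·(t·v + w)].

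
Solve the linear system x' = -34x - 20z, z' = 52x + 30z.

Coefficient matrix A = [[-34, -20], [52, 30]].
Characteristic polynomial det(A - λI) = λ^2 + 4λ + 20 = 0.
Eigenvalues λ = -2 ± 4i (complex conjugate pair).
For λ=-2+4i: an eigenvector is (1,-2) - i(2,-3) = (1 - 2i, -2 + 3i).
A real fundamental pair from Re and Im of e^((-2+4i)t)v: X_1 = e^(-2t)(cos(4t)·(1,-2) + sin(4t)·(2,-3)), X_2 = e^(-2t)(sin(4t)·(1,-2) - cos(4t)·(2,-3)).
General solution: C_1X_1 + C_2X_2.

x(t) = 2C_1e^(-2t)sin(4t) + C_1e^(-2t)cos(4t) + C_2e^(-2t)sin(4t) - 2C_2e^(-2t)cos(4t), z(t) = -3C_1e^(-2t)sin(4t) - 2C_1e^(-2t)cos(4t) - 2C_2e^(-2t)sin(4t) + 3C_2e^(-2t)cos(4t)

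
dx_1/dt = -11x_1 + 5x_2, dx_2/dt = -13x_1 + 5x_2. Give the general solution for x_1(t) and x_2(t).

x_1(t) = -2C_1e^(-3t)sin(t) - C_1e^(-3t)cos(t) - C_2e^(-3t)sin(t) + 2C_2e^(-3t)cos(t), x_2(t) = -3C_1e^(-3t)sin(t) - 2C_1e^(-3t)cos(t) - 2C_2e^(-3t)sin(t) + 3C_2e^(-3t)cos(t)

Coefficient matrix A = [[-11, 5], [-13, 5]].
Characteristic polynomial det(A - λI) = λ^2 + 6λ + 10 = 0.
Eigenvalues λ = -3 ± i (complex conjugate pair).
For λ=-3+i: an eigenvector is (-1,-2) - i(-2,-3) = (-1 + 2i, -2 + 3i).
A real fundamental pair from Re and Im of e^((-3+i)t)v: X_1 = e^(-3t)(cos(t)·(-1,-2) + sin(t)·(-2,-3)), X_2 = e^(-3t)(sin(t)·(-1,-2) - cos(t)·(-2,-3)).
General solution: C_1X_1 + C_2X_2.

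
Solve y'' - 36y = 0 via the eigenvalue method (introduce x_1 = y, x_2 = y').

Let x_1 = y, x_2 = y'. Then x_1' = x_2 and x_2' = 36x_1.
A = [[0,1],[36,0]]; det(A-λI) = λ^2 - 36.
Eigenvalues λ = -6, 6 with eigenvectors (1,-6), (1,6).

y(t) = K_1e^(-6t) + K_2e^(6t)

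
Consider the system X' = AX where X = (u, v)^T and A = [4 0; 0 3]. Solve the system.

u(t) = C_2e^(4t), v(t) = -C_1e^(3t)

Coefficient matrix A = [[4, 0], [0, 3]].
Characteristic polynomial det(A - λI) = λ^2 - 7λ + 12 = 0.
Eigenvalues λ = 3, 4.
For λ=3: (A-λI) row 1 is [1, 0], so an eigenvector is (0, -1).
For λ=4: (A-λI) row 2 is [0, -1], so an eigenvector is (1, 0).
General solution: C_1e^(3t)(0,-1) + C_2e^(4t)(1,0).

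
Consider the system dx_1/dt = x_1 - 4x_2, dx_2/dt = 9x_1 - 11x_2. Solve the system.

Coefficient matrix A = [[1, -4], [9, -11]].
Characteristic polynomial det(A - λI) = λ^2 + 10λ + 25 = 0.
Single eigenvalue λ = -5 with algebraic multiplicity 2.
Eigenvector v = (-2,-3); generalized eigenvector w with (A-λI)w=v is (-1,-1).
General solution: e^(-5t)[c_1·v + c_2·(t·v + w)].

x_1(t) = -2c_1e^(-5t) - 2c_2te^(-5t) - c_2e^(-5t), x_2(t) = -3c_1e^(-5t) - 3c_2te^(-5t) - c_2e^(-5t)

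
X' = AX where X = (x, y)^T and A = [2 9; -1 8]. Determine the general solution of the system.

x(t) = -3C_1e^(5t) - 3C_2te^(5t) + C_2e^(5t), y(t) = -C_1e^(5t) - C_2te^(5t)

Coefficient matrix A = [[2, 9], [-1, 8]].
Characteristic polynomial det(A - λI) = λ^2 - 10λ + 25 = 0.
Single eigenvalue λ = 5 with algebraic multiplicity 2.
Eigenvector v = (-3,-1); generalized eigenvector w with (A-λI)w=v is (1,0).
General solution: e^(5t)[C_1·v + C_2·(t·v + w)].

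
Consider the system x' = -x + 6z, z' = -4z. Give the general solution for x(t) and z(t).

Coefficient matrix A = [[-1, 6], [0, -4]].
Characteristic polynomial det(A - λI) = λ^2 + 5λ + 4 = 0.
Eigenvalues λ = -1, -4.
For λ=-1: (A-λI) row 1 is [0, 6], so an eigenvector is (1, 0).
For λ=-4: (A-λI) row 1 is [3, 6], so an eigenvector is (-2, 1).
General solution: K_1e^(-t)(1,0) + K_2e^(-4t)(-2,1).

x(t) = K_1e^(-t) - 2K_2e^(-4t), z(t) = K_2e^(-4t)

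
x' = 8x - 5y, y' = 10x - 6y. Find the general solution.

Coefficient matrix A = [[8, -5], [10, -6]].
Characteristic polynomial det(A - λI) = λ^2 - 2λ + 2 = 0.
Eigenvalues λ = 1 ± i (complex conjugate pair).
For λ=1+i: an eigenvector is (2,3) - i(-1,-1) = (2 + i, 3 + i).
A real fundamental pair from Re and Im of e^((1+i)t)v: X_1 = e^(t)(cos(t)·(2,3) + sin(t)·(-1,-1)), X_2 = e^(t)(sin(t)·(2,3) - cos(t)·(-1,-1)).
General solution: C_1X_1 + C_2X_2.

x(t) = -C_1e^(t)sin(t) + 2C_1e^(t)cos(t) + 2C_2e^(t)sin(t) + C_2e^(t)cos(t), y(t) = -C_1e^(t)sin(t) + 3C_1e^(t)cos(t) + 3C_2e^(t)sin(t) + C_2e^(t)cos(t)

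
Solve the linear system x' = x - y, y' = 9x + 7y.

Coefficient matrix A = [[1, -1], [9, 7]].
Characteristic polynomial det(A - λI) = λ^2 - 8λ + 16 = 0.
Single eigenvalue λ = 4 with algebraic multiplicity 2.
Eigenvector v = (1,-3); generalized eigenvector w with (A-λI)w=v is (-1,2).
General solution: e^(4t)[c_1·v + c_2·(t·v + w)].

x(t) = c_1e^(4t) + c_2te^(4t) - c_2e^(4t), y(t) = -3c_1e^(4t) - 3c_2te^(4t) + 2c_2e^(4t)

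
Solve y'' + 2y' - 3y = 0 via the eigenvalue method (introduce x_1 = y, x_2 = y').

Let x_1 = y, x_2 = y'. Then x_1' = x_2 and x_2' = 3x_1 - 2x_2.
A = [[0,1],[3,-2]]; det(A-λI) = λ^2 + 2λ - 3.
Eigenvalues λ = 1, -3 with eigenvectors (1,1), (1,-3).

y(t) = c_1e^(t) + c_2e^(-3t)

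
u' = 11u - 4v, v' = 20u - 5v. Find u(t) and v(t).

Coefficient matrix A = [[11, -4], [20, -5]].
Characteristic polynomial det(A - λI) = λ^2 - 6λ + 25 = 0.
Eigenvalues λ = 3 ± 4i (complex conjugate pair).
For λ=3+4i: an eigenvector is (0,-1) - i(1,2) = (0 - i, -1 - 2i).
A real fundamental pair from Re and Im of e^((3+4i)t)v: X_1 = e^(3t)(cos(4t)·(0,-1) + sin(4t)·(1,2)), X_2 = e^(3t)(sin(4t)·(0,-1) - cos(4t)·(1,2)).
General solution: C_1X_1 + C_2X_2.

u(t) = C_1e^(3t)sin(4t) - C_2e^(3t)cos(4t), v(t) = 2C_1e^(3t)sin(4t) - C_1e^(3t)cos(4t) - C_2e^(3t)sin(4t) - 2C_2e^(3t)cos(4t)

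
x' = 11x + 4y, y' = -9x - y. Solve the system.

Coefficient matrix A = [[11, 4], [-9, -1]].
Characteristic polynomial det(A - λI) = λ^2 - 10λ + 25 = 0.
Single eigenvalue λ = 5 with algebraic multiplicity 2.
Eigenvector v = (-2,3); generalized eigenvector w with (A-λI)w=v is (1,-2).
General solution: e^(5t)[c_1·v + c_2·(t·v + w)].

x(t) = -2c_1e^(5t) - 2c_2te^(5t) + c_2e^(5t), y(t) = 3c_1e^(5t) + 3c_2te^(5t) - 2c_2e^(5t)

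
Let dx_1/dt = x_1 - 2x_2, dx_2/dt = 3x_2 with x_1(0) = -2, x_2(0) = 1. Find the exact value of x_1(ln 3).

-30

A = [[1,-2],[0,3]]; eigenvalues λ = 3, 1.
Eigenvectors: (-1,1) for λ=3, (-1,0) for λ=1.
From the initial condition, c_1 = 1, c_2 = 1.
x_1(ln 3) = (1)(3^3)(-1) + (1)(3^1)(-1) = -30.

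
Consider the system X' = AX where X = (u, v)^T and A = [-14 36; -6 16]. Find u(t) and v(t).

u(t) = 2c_1e^(4t) + 3c_2e^(-2t), v(t) = c_1e^(4t) + c_2e^(-2t)

Coefficient matrix A = [[-14, 36], [-6, 16]].
Characteristic polynomial det(A - λI) = λ^2 - 2λ - 8 = 0.
Eigenvalues λ = 4, -2.
For λ=4: (A-λI) row 1 is [-18, 36], so an eigenvector is (2, 1).
For λ=-2: (A-λI) row 1 is [-12, 36], so an eigenvector is (3, 1).
General solution: c_1e^(4t)(2,1) + c_2e^(-2t)(3,1).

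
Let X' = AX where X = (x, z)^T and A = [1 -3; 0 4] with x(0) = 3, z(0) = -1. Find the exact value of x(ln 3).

87

A = [[1,-3],[0,4]]; eigenvalues λ = 4, 1.
Eigenvectors: (-1,1) for λ=4, (1,0) for λ=1.
From the initial condition, c_1 = -1, c_2 = 2.
x(ln 3) = (-1)(3^4)(-1) + (2)(3^1)(1) = 87.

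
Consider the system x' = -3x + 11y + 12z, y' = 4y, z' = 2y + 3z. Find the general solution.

Coefficient matrix A = [[-3, 11, 12], [0, 4, 0], [0, 2, 3]].
det(A - λI) = 0 gives eigenvalues λ = 4, 3, -3.
For λ=4: eigenvector (5,1,2).
For λ=3: eigenvector (-2,0,-1).
For λ=-3: eigenvector (1,0,0).
General solution: K_1e^(4t)(5,1,2) + K_2e^(3t)(-2,0,-1) + K_3e^(-3t)(1,0,0).

x(t) = 5K_1e^(4t) - 2K_2e^(3t) + K_3e^(-3t), y(t) = K_1e^(4t), z(t) = 2K_1e^(4t) - K_2e^(3t)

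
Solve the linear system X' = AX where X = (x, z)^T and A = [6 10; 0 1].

Coefficient matrix A = [[6, 10], [0, 1]].
Characteristic polynomial det(A - λI) = λ^2 - 7λ + 6 = 0.
Eigenvalues λ = 1, 6.
For λ=1: (A-λI) row 1 is [5, 10], so an eigenvector is (2, -1).
For λ=6: (A-λI) row 1 is [0, 10], so an eigenvector is (1, 0).
General solution: c_1e^(t)(2,-1) + c_2e^(6t)(1,0).

x(t) = 2c_1e^(t) + c_2e^(6t), z(t) = -c_1e^(t)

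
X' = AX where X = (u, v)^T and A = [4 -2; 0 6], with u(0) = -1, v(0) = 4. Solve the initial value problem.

Coefficient matrix A = [[4, -2], [0, 6]].
Characteristic polynomial det(A - λI) = λ^2 - 10λ + 24 = 0.
Eigenvalues λ = 4, 6.
For λ=4: (A-λI) row 1 is [0, -2], so an eigenvector is (1, 0).
For λ=6: (A-λI) row 1 is [-2, -2], so an eigenvector is (-1, 1).
General solution: C_1e^(4t)(1,0) + C_2e^(6t)(-1,1).
Applying u(0)=-1, v(0)=4 gives C_1=3, C_2=4.

u(t) = -4e^(6t) + 3e^(4t), v(t) = 4e^(6t)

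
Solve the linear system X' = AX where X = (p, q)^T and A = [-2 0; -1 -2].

Coefficient matrix A = [[-2, 0], [-1, -2]].
Characteristic polynomial det(A - λI) = λ^2 + 4λ + 4 = 0.
Single eigenvalue λ = -2 with algebraic multiplicity 2.
Eigenvector v = (0,1); generalized eigenvector w with (A-λI)w=v is (-1,2).
General solution: e^(-2t)[c_1·v + c_2·(t·v + w)].

p(t) = -c_2e^(-2t), q(t) = c_1e^(-2t) + c_2te^(-2t) + 2c_2e^(-2t)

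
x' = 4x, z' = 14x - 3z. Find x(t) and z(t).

Coefficient matrix A = [[4, 0], [14, -3]].
Characteristic polynomial det(A - λI) = λ^2 - λ - 12 = 0.
Eigenvalues λ = -3, 4.
For λ=-3: (A-λI) row 1 is [7, 0], so an eigenvector is (0, 1).
For λ=4: (A-λI) row 2 is [14, -7], so an eigenvector is (-1, -2).
General solution: K_1e^(-3t)(0,1) + K_2e^(4t)(-1,-2).

x(t) = -K_2e^(4t), z(t) = K_1e^(-3t) - 2K_2e^(4t)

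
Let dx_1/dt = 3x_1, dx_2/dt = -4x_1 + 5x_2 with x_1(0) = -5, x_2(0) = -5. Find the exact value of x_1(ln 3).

A = [[3,0],[-4,5]]; eigenvalues λ = 5, 3.
Eigenvectors: (0,-1) for λ=5, (1,2) for λ=3.
From the initial condition, c_1 = -5, c_2 = -5.
x_1(ln 3) = (-5)(3^5)(0) + (-5)(3^3)(1) = -135.

-135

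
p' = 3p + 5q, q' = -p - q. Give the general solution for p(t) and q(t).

Coefficient matrix A = [[3, 5], [-1, -1]].
Characteristic polynomial det(A - λI) = λ^2 - 2λ + 2 = 0.
Eigenvalues λ = 1 ± i (complex conjugate pair).
For λ=1+i: an eigenvector is (2,-1) - i(-1,0) = (2 + i, -1).
A real fundamental pair from Re and Im of e^((1+i)t)v: X_1 = e^(t)(cos(t)·(2,-1) + sin(t)·(-1,0)), X_2 = e^(t)(sin(t)·(2,-1) - cos(t)·(-1,0)).
General solution: K_1X_1 + K_2X_2.

p(t) = -K_1e^(t)sin(t) + 2K_1e^(t)cos(t) + 2K_2e^(t)sin(t) + K_2e^(t)cos(t), q(t) = -K_1e^(t)cos(t) - K_2e^(t)sin(t)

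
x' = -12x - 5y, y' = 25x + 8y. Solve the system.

Coefficient matrix A = [[-12, -5], [25, 8]].
Characteristic polynomial det(A - λI) = λ^2 + 4λ + 29 = 0.
Eigenvalues λ = -2 ± 5i (complex conjugate pair).
For λ=-2+5i: an eigenvector is (0,1) - i(-1,2) = (0 + i, 1 - 2i).
A real fundamental pair from Re and Im of e^((-2+5i)t)v: X_1 = e^(-2t)(cos(5t)·(0,1) + sin(5t)·(-1,2)), X_2 = e^(-2t)(sin(5t)·(0,1) - cos(5t)·(-1,2)).
General solution: c_1X_1 + c_2X_2.

x(t) = -c_1e^(-2t)sin(5t) + c_2e^(-2t)cos(5t), y(t) = 2c_1e^(-2t)sin(5t) + c_1e^(-2t)cos(5t) + c_2e^(-2t)sin(5t) - 2c_2e^(-2t)cos(5t)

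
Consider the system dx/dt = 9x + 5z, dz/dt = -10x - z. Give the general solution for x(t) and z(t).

Coefficient matrix A = [[9, 5], [-10, -1]].
Characteristic polynomial det(A - λI) = λ^2 - 8λ + 41 = 0.
Eigenvalues λ = 4 ± 5i (complex conjugate pair).
For λ=4+5i: an eigenvector is (-1,1) - i(0,1) = (-1, 1 - i).
A real fundamental pair from Re and Im of e^((4+5i)t)v: X_1 = e^(4t)(cos(5t)·(-1,1) + sin(5t)·(0,1)), X_2 = e^(4t)(sin(5t)·(-1,1) - cos(5t)·(0,1)).
General solution: c_1X_1 + c_2X_2.

x(t) = -c_1e^(4t)cos(5t) - c_2e^(4t)sin(5t), z(t) = c_1e^(4t)sin(5t) + c_1e^(4t)cos(5t) + c_2e^(4t)sin(5t) - c_2e^(4t)cos(5t)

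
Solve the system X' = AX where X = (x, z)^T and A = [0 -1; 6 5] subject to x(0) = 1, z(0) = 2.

x(t) = -4e^(3t) + 5e^(2t), z(t) = 12e^(3t) - 10e^(2t)

Coefficient matrix A = [[0, -1], [6, 5]].
Characteristic polynomial det(A - λI) = λ^2 - 5λ + 6 = 0.
Eigenvalues λ = 3, 2.
For λ=3: (A-λI) row 1 is [-3, -1], so an eigenvector is (1, -3).
For λ=2: (A-λI) row 1 is [-2, -1], so an eigenvector is (-1, 2).
General solution: K_1e^(3t)(1,-3) + K_2e^(2t)(-1,2).
Applying x(0)=1, z(0)=2 gives K_1=-4, K_2=-5.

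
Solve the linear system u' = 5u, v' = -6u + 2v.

Coefficient matrix A = [[5, 0], [-6, 2]].
Characteristic polynomial det(A - λI) = λ^2 - 7λ + 10 = 0.
Eigenvalues λ = 2, 5.
For λ=2: (A-λI) row 1 is [3, 0], so an eigenvector is (0, -1).
For λ=5: (A-λI) row 2 is [-6, -3], so an eigenvector is (-1, 2).
General solution: c_1e^(2t)(0,-1) + c_2e^(5t)(-1,2).

u(t) = -c_2e^(5t), v(t) = -c_1e^(2t) + 2c_2e^(5t)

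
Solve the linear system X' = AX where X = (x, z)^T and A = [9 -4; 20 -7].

x(t) = c_1e^(t)sin(4t) - c_2e^(t)cos(4t), z(t) = 2c_1e^(t)sin(4t) - c_1e^(t)cos(4t) - c_2e^(t)sin(4t) - 2c_2e^(t)cos(4t)

Coefficient matrix A = [[9, -4], [20, -7]].
Characteristic polynomial det(A - λI) = λ^2 - 2λ + 17 = 0.
Eigenvalues λ = 1 ± 4i (complex conjugate pair).
For λ=1+4i: an eigenvector is (0,-1) - i(1,2) = (0 - i, -1 - 2i).
A real fundamental pair from Re and Im of e^((1+4i)t)v: X_1 = e^(t)(cos(4t)·(0,-1) + sin(4t)·(1,2)), X_2 = e^(t)(sin(4t)·(0,-1) - cos(4t)·(1,2)).
General solution: c_1X_1 + c_2X_2.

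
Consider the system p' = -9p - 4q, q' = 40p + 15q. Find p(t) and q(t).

p(t) = -C_1e^(3t)sin(4t) + C_2e^(3t)cos(4t), q(t) = 3C_1e^(3t)sin(4t) + C_1e^(3t)cos(4t) + C_2e^(3t)sin(4t) - 3C_2e^(3t)cos(4t)

Coefficient matrix A = [[-9, -4], [40, 15]].
Characteristic polynomial det(A - λI) = λ^2 - 6λ + 25 = 0.
Eigenvalues λ = 3 ± 4i (complex conjugate pair).
For λ=3+4i: an eigenvector is (0,1) - i(-1,3) = (0 + i, 1 - 3i).
A real fundamental pair from Re and Im of e^((3+4i)t)v: X_1 = e^(3t)(cos(4t)·(0,1) + sin(4t)·(-1,3)), X_2 = e^(3t)(sin(4t)·(0,1) - cos(4t)·(-1,3)).
General solution: C_1X_1 + C_2X_2.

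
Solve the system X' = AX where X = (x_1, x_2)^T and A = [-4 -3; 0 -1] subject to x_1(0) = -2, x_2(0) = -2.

Coefficient matrix A = [[-4, -3], [0, -1]].
Characteristic polynomial det(A - λI) = λ^2 + 5λ + 4 = 0.
Eigenvalues λ = -1, -4.
For λ=-1: (A-λI) row 1 is [-3, -3], so an eigenvector is (-1, 1).
For λ=-4: (A-λI) row 1 is [0, -3], so an eigenvector is (1, 0).
General solution: C_1e^(-t)(-1,1) + C_2e^(-4t)(1,0).
Applying x_1(0)=-2, x_2(0)=-2 gives C_1=-2, C_2=-4.

x_1(t) = 2e^(-t) - 4e^(-4t), x_2(t) = -2e^(-t)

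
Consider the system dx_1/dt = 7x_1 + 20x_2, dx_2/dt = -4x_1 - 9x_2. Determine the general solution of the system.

x_1(t) = 2K_1e^(-t)sin(4t) + K_1e^(-t)cos(4t) + K_2e^(-t)sin(4t) - 2K_2e^(-t)cos(4t), x_2(t) = -K_1e^(-t)sin(4t) + K_2e^(-t)cos(4t)

Coefficient matrix A = [[7, 20], [-4, -9]].
Characteristic polynomial det(A - λI) = λ^2 + 2λ + 17 = 0.
Eigenvalues λ = -1 ± 4i (complex conjugate pair).
For λ=-1+4i: an eigenvector is (1,0) - i(2,-1) = (1 - 2i, 0 + i).
A real fundamental pair from Re and Im of e^((-1+4i)t)v: X_1 = e^(-t)(cos(4t)·(1,0) + sin(4t)·(2,-1)), X_2 = e^(-t)(sin(4t)·(1,0) - cos(4t)·(2,-1)).
General solution: K_1X_1 + K_2X_2.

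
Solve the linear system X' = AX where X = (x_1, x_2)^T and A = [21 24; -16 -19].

x_1(t) = 3K_1e^(5t) + K_2e^(-3t), x_2(t) = -2K_1e^(5t) - K_2e^(-3t)

Coefficient matrix A = [[21, 24], [-16, -19]].
Characteristic polynomial det(A - λI) = λ^2 - 2λ - 15 = 0.
Eigenvalues λ = 5, -3.
For λ=5: (A-λI) row 1 is [16, 24], so an eigenvector is (3, -2).
For λ=-3: (A-λI) row 1 is [24, 24], so an eigenvector is (1, -1).
General solution: K_1e^(5t)(3,-2) + K_2e^(-3t)(1,-1).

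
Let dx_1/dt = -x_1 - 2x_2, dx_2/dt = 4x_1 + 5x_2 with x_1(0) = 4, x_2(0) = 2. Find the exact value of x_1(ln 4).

A = [[-1,-2],[4,5]]; eigenvalues λ = 3, 1.
Eigenvectors: (1,-2) for λ=3, (-1,1) for λ=1.
From the initial condition, c_1 = -6, c_2 = -10.
x_1(ln 4) = (-6)(4^3)(1) + (-10)(4^1)(-1) = -344.

-344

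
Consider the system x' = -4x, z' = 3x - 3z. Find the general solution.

Coefficient matrix A = [[-4, 0], [3, -3]].
Characteristic polynomial det(A - λI) = λ^2 + 7λ + 12 = 0.
Eigenvalues λ = -4, -3.
For λ=-4: (A-λI) row 2 is [3, 1], so an eigenvector is (-1, 3).
For λ=-3: (A-λI) row 1 is [-1, 0], so an eigenvector is (0, 1).
General solution: K_1e^(-4t)(-1,3) + K_2e^(-3t)(0,1).

x(t) = -K_1e^(-4t), z(t) = 3K_1e^(-4t) + K_2e^(-3t)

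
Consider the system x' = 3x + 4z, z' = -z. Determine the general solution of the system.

x(t) = c_1e^(-t) - c_2e^(3t), z(t) = -c_1e^(-t)

Coefficient matrix A = [[3, 4], [0, -1]].
Characteristic polynomial det(A - λI) = λ^2 - 2λ - 3 = 0.
Eigenvalues λ = -1, 3.
For λ=-1: (A-λI) row 1 is [4, 4], so an eigenvector is (1, -1).
For λ=3: (A-λI) row 1 is [0, 4], so an eigenvector is (-1, 0).
General solution: c_1e^(-t)(1,-1) + c_2e^(3t)(-1,0).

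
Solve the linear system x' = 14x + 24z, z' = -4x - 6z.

x(t) = -2K_1e^(2t) - 3K_2e^(6t), z(t) = K_1e^(2t) + K_2e^(6t)

Coefficient matrix A = [[14, 24], [-4, -6]].
Characteristic polynomial det(A - λI) = λ^2 - 8λ + 12 = 0.
Eigenvalues λ = 2, 6.
For λ=2: (A-λI) row 1 is [12, 24], so an eigenvector is (-2, 1).
For λ=6: (A-λI) row 1 is [8, 24], so an eigenvector is (-3, 1).
General solution: K_1e^(2t)(-2,1) + K_2e^(6t)(-3,1).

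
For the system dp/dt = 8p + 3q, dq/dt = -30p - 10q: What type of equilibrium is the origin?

A = [[8,3],[-30,-10]]; det(A-λI) = λ^2 + 2λ + 10.
λ = -1 ± 3i: negative real part.

stable spiral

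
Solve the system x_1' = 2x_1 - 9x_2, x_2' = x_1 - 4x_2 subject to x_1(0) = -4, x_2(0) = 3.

x_1(t) = -39te^(-t) - 4e^(-t), x_2(t) = -13te^(-t) + 3e^(-t)

Coefficient matrix A = [[2, -9], [1, -4]].
Characteristic polynomial det(A - λI) = λ^2 + 2λ + 1 = 0.
Single eigenvalue λ = -1 with algebraic multiplicity 2.
Eigenvector v = (3,1); generalized eigenvector w with (A-λI)w=v is (1,0).
General solution: e^(-t)[c_1·v + c_2·(t·v + w)].
Applying x_1(0)=-4, x_2(0)=3 gives c_1=3, c_2=-13.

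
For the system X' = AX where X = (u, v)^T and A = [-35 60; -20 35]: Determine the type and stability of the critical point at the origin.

A = [[-35,60],[-20,35]]; det(A-λI) = λ^2 - 25.
λ = 5, -5: opposite signs.

saddle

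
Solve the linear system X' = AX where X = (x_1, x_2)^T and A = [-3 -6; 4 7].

Coefficient matrix A = [[-3, -6], [4, 7]].
Characteristic polynomial det(A - λI) = λ^2 - 4λ + 3 = 0.
Eigenvalues λ = 1, 3.
For λ=1: (A-λI) row 1 is [-4, -6], so an eigenvector is (-3, 2).
For λ=3: (A-λI) row 1 is [-6, -6], so an eigenvector is (-1, 1).
General solution: c_1e^(t)(-3,2) + c_2e^(3t)(-1,1).

x_1(t) = -3c_1e^(t) - c_2e^(3t), x_2(t) = 2c_1e^(t) + c_2e^(3t)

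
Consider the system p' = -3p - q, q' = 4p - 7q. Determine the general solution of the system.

Coefficient matrix A = [[-3, -1], [4, -7]].
Characteristic polynomial det(A - λI) = λ^2 + 10λ + 25 = 0.
Single eigenvalue λ = -5 with algebraic multiplicity 2.
Eigenvector v = (1,2); generalized eigenvector w with (A-λI)w=v is (2,3).
General solution: e^(-5t)[c_1·v + c_2·(t·v + w)].

p(t) = c_1e^(-5t) + c_2te^(-5t) + 2c_2e^(-5t), q(t) = 2c_1e^(-5t) + 2c_2te^(-5t) + 3c_2e^(-5t)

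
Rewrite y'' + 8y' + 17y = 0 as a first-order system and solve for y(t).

Let x_1 = y, x_2 = y'. Then x_1' = x_2 and x_2' = -17x_1 - 8x_2.
A = [[0,1],[-17,-8]]; det(A-λI) = λ^2 + 8λ + 17.
Eigenvalues λ = -4 ± i.

y(t) = c_1e^(-4t)cos(t) + c_2e^(-4t)sin(t)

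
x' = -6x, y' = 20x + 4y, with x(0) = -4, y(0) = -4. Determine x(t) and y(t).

Coefficient matrix A = [[-6, 0], [20, 4]].
Characteristic polynomial det(A - λI) = λ^2 + 2λ - 24 = 0.
Eigenvalues λ = -6, 4.
For λ=-6: (A-λI) row 2 is [20, 10], so an eigenvector is (1, -2).
For λ=4: (A-λI) row 1 is [-10, 0], so an eigenvector is (0, 1).
General solution: c_1e^(-6t)(1,-2) + c_2e^(4t)(0,1).
Applying x(0)=-4, y(0)=-4 gives c_1=-4, c_2=-12.

x(t) = -4e^(-6t), y(t) = -12e^(4t) + 8e^(-6t)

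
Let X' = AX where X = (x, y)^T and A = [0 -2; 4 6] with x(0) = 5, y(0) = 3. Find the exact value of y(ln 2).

A = [[0,-2],[4,6]]; eigenvalues λ = 2, 4.
Eigenvectors: (1,-1) for λ=2, (-1,2) for λ=4.
From the initial condition, c_1 = 13, c_2 = 8.
y(ln 2) = (13)(2^2)(-1) + (8)(2^4)(2) = 204.

204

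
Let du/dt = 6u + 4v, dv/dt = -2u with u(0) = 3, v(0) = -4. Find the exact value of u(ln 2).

-12

A = [[6,4],[-2,0]]; eigenvalues λ = 2, 4.
Eigenvectors: (-1,1) for λ=2, (-2,1) for λ=4.
From the initial condition, c_1 = -5, c_2 = 1.
u(ln 2) = (-5)(2^2)(-1) + (1)(2^4)(-2) = -12.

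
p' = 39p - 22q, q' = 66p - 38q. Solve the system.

p(t) = C_1e^(-5t) + 2C_2e^(6t), q(t) = 2C_1e^(-5t) + 3C_2e^(6t)

Coefficient matrix A = [[39, -22], [66, -38]].
Characteristic polynomial det(A - λI) = λ^2 - λ - 30 = 0.
Eigenvalues λ = -5, 6.
For λ=-5: (A-λI) row 1 is [44, -22], so an eigenvector is (1, 2).
For λ=6: (A-λI) row 1 is [33, -22], so an eigenvector is (2, 3).
General solution: C_1e^(-5t)(1,2) + C_2e^(6t)(2,3).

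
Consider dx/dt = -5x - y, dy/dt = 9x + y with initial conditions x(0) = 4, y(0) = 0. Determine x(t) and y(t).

Coefficient matrix A = [[-5, -1], [9, 1]].
Characteristic polynomial det(A - λI) = λ^2 + 4λ + 4 = 0.
Single eigenvalue λ = -2 with algebraic multiplicity 2.
Eigenvector v = (-1,3); generalized eigenvector w with (A-λI)w=v is (1,-2).
General solution: e^(-2t)[c_1·v + c_2·(t·v + w)].
Applying x(0)=4, y(0)=0 gives c_1=8, c_2=12.

x(t) = -12te^(-2t) + 4e^(-2t), y(t) = 36te^(-2t)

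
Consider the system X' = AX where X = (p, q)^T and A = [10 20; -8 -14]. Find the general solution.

Coefficient matrix A = [[10, 20], [-8, -14]].
Characteristic polynomial det(A - λI) = λ^2 + 4λ + 20 = 0.
Eigenvalues λ = -2 ± 4i (complex conjugate pair).
For λ=-2+4i: an eigenvector is (2,-1) - i(1,-1) = (2 - i, -1 + i).
A real fundamental pair from Re and Im of e^((-2+4i)t)v: X_1 = e^(-2t)(cos(4t)·(2,-1) + sin(4t)·(1,-1)), X_2 = e^(-2t)(sin(4t)·(2,-1) - cos(4t)·(1,-1)).
General solution: C_1X_1 + C_2X_2.

p(t) = C_1e^(-2t)sin(4t) + 2C_1e^(-2t)cos(4t) + 2C_2e^(-2t)sin(4t) - C_2e^(-2t)cos(4t), q(t) = -C_1e^(-2t)sin(4t) - C_1e^(-2t)cos(4t) - C_2e^(-2t)sin(4t) + C_2e^(-2t)cos(4t)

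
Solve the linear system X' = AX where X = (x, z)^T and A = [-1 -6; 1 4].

Coefficient matrix A = [[-1, -6], [1, 4]].
Characteristic polynomial det(A - λI) = λ^2 - 3λ + 2 = 0.
Eigenvalues λ = 2, 1.
For λ=2: (A-λI) row 1 is [-3, -6], so an eigenvector is (-2, 1).
For λ=1: (A-λI) row 1 is [-2, -6], so an eigenvector is (-3, 1).
General solution: K_1e^(2t)(-2,1) + K_2e^(t)(-3,1).

x(t) = -2K_1e^(2t) - 3K_2e^(t), z(t) = K_1e^(2t) + K_2e^(t)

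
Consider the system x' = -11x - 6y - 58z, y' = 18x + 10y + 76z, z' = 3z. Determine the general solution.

x(t) = c_1e^(t) + 2c_2e^(-2t) - 5c_3e^(3t), y(t) = -2c_1e^(t) - 3c_2e^(-2t) + 2c_3e^(3t), z(t) = c_3e^(3t)

Coefficient matrix A = [[-11, -6, -58], [18, 10, 76], [0, 0, 3]].
det(A - λI) = 0 gives eigenvalues λ = 1, -2, 3.
For λ=1: eigenvector (1,-2,0).
For λ=-2: eigenvector (2,-3,0).
For λ=3: eigenvector (-5,2,1).
General solution: c_1e^(t)(1,-2,0) + c_2e^(-2t)(2,-3,0) + c_3e^(3t)(-5,2,1).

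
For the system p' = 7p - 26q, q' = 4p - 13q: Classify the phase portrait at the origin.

A = [[7,-26],[4,-13]]; det(A-λI) = λ^2 + 6λ + 13.
λ = -3 ± 2i: negative real part.

stable spiral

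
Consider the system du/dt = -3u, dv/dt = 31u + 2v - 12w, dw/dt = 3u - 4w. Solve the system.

Coefficient matrix A = [[-3, 0, 0], [31, 2, -12], [3, 0, -4]].
det(A - λI) = 0 gives eigenvalues λ = -3, 2, -4.
For λ=-3: eigenvector (1,1,3).
For λ=2: eigenvector (0,1,0).
For λ=-4: eigenvector (0,2,1).
General solution: C_1e^(-3t)(1,1,3) + C_2e^(2t)(0,1,0) + C_3e^(-4t)(0,2,1).

u(t) = C_1e^(-3t), v(t) = C_1e^(-3t) + C_2e^(2t) + 2C_3e^(-4t), w(t) = 3C_1e^(-3t) + C_3e^(-4t)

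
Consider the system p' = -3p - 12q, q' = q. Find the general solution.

Coefficient matrix A = [[-3, -12], [0, 1]].
Characteristic polynomial det(A - λI) = λ^2 + 2λ - 3 = 0.
Eigenvalues λ = 1, -3.
For λ=1: (A-λI) row 1 is [-4, -12], so an eigenvector is (-3, 1).
For λ=-3: (A-λI) row 1 is [0, -12], so an eigenvector is (1, 0).
General solution: c_1e^(t)(-3,1) + c_2e^(-3t)(1,0).

p(t) = -3c_1e^(t) + c_2e^(-3t), q(t) = c_1e^(t)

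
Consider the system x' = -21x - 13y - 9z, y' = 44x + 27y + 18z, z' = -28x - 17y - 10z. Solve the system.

x(t) = 3C_1e^(-t) + C_2e^(t) + C_3e^(-4t), y(t) = -6C_1e^(-t) - C_2e^(t) - 2C_3e^(-4t), z(t) = 2C_1e^(-t) - C_2e^(t) + C_3e^(-4t)

Coefficient matrix A = [[-21, -13, -9], [44, 27, 18], [-28, -17, -10]].
det(A - λI) = 0 gives eigenvalues λ = -1, 1, -4.
For λ=-1: eigenvector (3,-6,2).
For λ=1: eigenvector (1,-1,-1).
For λ=-4: eigenvector (1,-2,1).
General solution: C_1e^(-t)(3,-6,2) + C_2e^(t)(1,-1,-1) + C_3e^(-4t)(1,-2,1).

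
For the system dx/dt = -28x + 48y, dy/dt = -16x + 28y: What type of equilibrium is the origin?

saddle

A = [[-28,48],[-16,28]]; det(A-λI) = λ^2 - 16.
λ = -4, 4: opposite signs.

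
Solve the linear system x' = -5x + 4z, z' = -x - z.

Coefficient matrix A = [[-5, 4], [-1, -1]].
Characteristic polynomial det(A - λI) = λ^2 + 6λ + 9 = 0.
Single eigenvalue λ = -3 with algebraic multiplicity 2.
Eigenvector v = (2,1); generalized eigenvector w with (A-λI)w=v is (-1,0).
General solution: e^(-3t)[c_1·v + c_2·(t·v + w)].

x(t) = 2c_1e^(-3t) + 2c_2te^(-3t) - c_2e^(-3t), z(t) = c_1e^(-3t) + c_2te^(-3t)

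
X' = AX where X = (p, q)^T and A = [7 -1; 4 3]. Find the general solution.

p(t) = K_1e^(5t) + K_2te^(5t) + 2K_2e^(5t), q(t) = 2K_1e^(5t) + 2K_2te^(5t) + 3K_2e^(5t)

Coefficient matrix A = [[7, -1], [4, 3]].
Characteristic polynomial det(A - λI) = λ^2 - 10λ + 25 = 0.
Single eigenvalue λ = 5 with algebraic multiplicity 2.
Eigenvector v = (1,2); generalized eigenvector w with (A-λI)w=v is (2,3).
General solution: e^(5t)[K_1·v + K_2·(t·v + w)].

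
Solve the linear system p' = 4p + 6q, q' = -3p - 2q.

Coefficient matrix A = [[4, 6], [-3, -2]].
Characteristic polynomial det(A - λI) = λ^2 - 2λ + 10 = 0.
Eigenvalues λ = 1 ± 3i (complex conjugate pair).
For λ=1+3i: an eigenvector is (-1,0) - i(-1,1) = (-1 + i, 0 - i).
A real fundamental pair from Re and Im of e^((1+3i)t)v: X_1 = e^(t)(cos(3t)·(-1,0) + sin(3t)·(-1,1)), X_2 = e^(t)(sin(3t)·(-1,0) - cos(3t)·(-1,1)).
General solution: c_1X_1 + c_2X_2.

p(t) = -c_1e^(t)sin(3t) - c_1e^(t)cos(3t) - c_2e^(t)sin(3t) + c_2e^(t)cos(3t), q(t) = c_1e^(t)sin(3t) - c_2e^(t)cos(3t)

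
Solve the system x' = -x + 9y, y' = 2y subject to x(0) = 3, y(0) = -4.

Coefficient matrix A = [[-1, 9], [0, 2]].
Characteristic polynomial det(A - λI) = λ^2 - λ - 2 = 0.
Eigenvalues λ = -1, 2.
For λ=-1: (A-λI) row 1 is [0, 9], so an eigenvector is (-1, 0).
For λ=2: (A-λI) row 1 is [-3, 9], so an eigenvector is (-3, -1).
General solution: K_1e^(-t)(-1,0) + K_2e^(2t)(-3,-1).
Applying x(0)=3, y(0)=-4 gives K_1=-15, K_2=4.

x(t) = -12e^(2t) + 15e^(-t), y(t) = -4e^(2t)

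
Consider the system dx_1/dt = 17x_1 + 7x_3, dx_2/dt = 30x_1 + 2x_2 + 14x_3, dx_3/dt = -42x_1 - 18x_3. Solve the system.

Coefficient matrix A = [[17, 0, 7], [30, 2, 14], [-42, 0, -18]].
det(A - λI) = 0 gives eigenvalues λ = -4, 2, 3.
For λ=-4: eigenvector (-1,-2,3).
For λ=2: eigenvector (0,1,0).
For λ=3: eigenvector (1,2,-2).
General solution: K_1e^(-4t)(-1,-2,3) + K_2e^(2t)(0,1,0) + K_3e^(3t)(1,2,-2).

x_1(t) = -K_1e^(-4t) + K_3e^(3t), x_2(t) = -2K_1e^(-4t) + K_2e^(2t) + 2K_3e^(3t), x_3(t) = 3K_1e^(-4t) - 2K_3e^(3t)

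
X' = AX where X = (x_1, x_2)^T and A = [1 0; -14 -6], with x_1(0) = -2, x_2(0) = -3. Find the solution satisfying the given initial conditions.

x_1(t) = -2e^(t), x_2(t) = 4e^(t) - 7e^(-6t)

Coefficient matrix A = [[1, 0], [-14, -6]].
Characteristic polynomial det(A - λI) = λ^2 + 5λ - 6 = 0.
Eigenvalues λ = -6, 1.
For λ=-6: (A-λI) row 1 is [7, 0], so an eigenvector is (0, -1).
For λ=1: (A-λI) row 2 is [-14, -7], so an eigenvector is (1, -2).
General solution: c_1e^(-6t)(0,-1) + c_2e^(t)(1,-2).
Applying x_1(0)=-2, x_2(0)=-3 gives c_1=7, c_2=-2.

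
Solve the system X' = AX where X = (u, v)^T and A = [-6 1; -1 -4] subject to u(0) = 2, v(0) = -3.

Coefficient matrix A = [[-6, 1], [-1, -4]].
Characteristic polynomial det(A - λI) = λ^2 + 10λ + 25 = 0.
Single eigenvalue λ = -5 with algebraic multiplicity 2.
Eigenvector v = (-1,-1); generalized eigenvector w with (A-λI)w=v is (-2,-3).
General solution: e^(-5t)[K_1·v + K_2·(t·v + w)].
Applying u(0)=2, v(0)=-3 gives K_1=-12, K_2=5.

u(t) = -5te^(-5t) + 2e^(-5t), v(t) = -5te^(-5t) - 3e^(-5t)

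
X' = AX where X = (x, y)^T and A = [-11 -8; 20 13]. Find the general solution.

x(t) = -c_1e^(t)sin(4t) + c_1e^(t)cos(4t) + c_2e^(t)sin(4t) + c_2e^(t)cos(4t), y(t) = 2c_1e^(t)sin(4t) - c_1e^(t)cos(4t) - c_2e^(t)sin(4t) - 2c_2e^(t)cos(4t)

Coefficient matrix A = [[-11, -8], [20, 13]].
Characteristic polynomial det(A - λI) = λ^2 - 2λ + 17 = 0.
Eigenvalues λ = 1 ± 4i (complex conjugate pair).
For λ=1+4i: an eigenvector is (1,-1) - i(-1,2) = (1 + i, -1 - 2i).
A real fundamental pair from Re and Im of e^((1+4i)t)v: X_1 = e^(t)(cos(4t)·(1,-1) + sin(4t)·(-1,2)), X_2 = e^(t)(sin(4t)·(1,-1) - cos(4t)·(-1,2)).
General solution: c_1X_1 + c_2X_2.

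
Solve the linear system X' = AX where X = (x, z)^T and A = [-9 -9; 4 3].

Coefficient matrix A = [[-9, -9], [4, 3]].
Characteristic polynomial det(A - λI) = λ^2 + 6λ + 9 = 0.
Single eigenvalue λ = -3 with algebraic multiplicity 2.
Eigenvector v = (3,-2); generalized eigenvector w with (A-λI)w=v is (-2,1).
General solution: e^(-3t)[K_1·v + K_2·(t·v + w)].

x(t) = 3K_1e^(-3t) + 3K_2te^(-3t) - 2K_2e^(-3t), z(t) = -2K_1e^(-3t) - 2K_2te^(-3t) + K_2e^(-3t)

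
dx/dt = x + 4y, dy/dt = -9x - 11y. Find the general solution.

x(t) = 2C_1e^(-5t) + 2C_2te^(-5t) + C_2e^(-5t), y(t) = -3C_1e^(-5t) - 3C_2te^(-5t) - C_2e^(-5t)

Coefficient matrix A = [[1, 4], [-9, -11]].
Characteristic polynomial det(A - λI) = λ^2 + 10λ + 25 = 0.
Single eigenvalue λ = -5 with algebraic multiplicity 2.
Eigenvector v = (2,-3); generalized eigenvector w with (A-λI)w=v is (1,-1).
General solution: e^(-5t)[C_1·v + C_2·(t·v + w)].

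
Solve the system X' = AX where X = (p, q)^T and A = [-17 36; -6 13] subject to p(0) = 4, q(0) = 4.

Coefficient matrix A = [[-17, 36], [-6, 13]].
Characteristic polynomial det(A - λI) = λ^2 + 4λ - 5 = 0.
Eigenvalues λ = -5, 1.
For λ=-5: (A-λI) row 1 is [-12, 36], so an eigenvector is (-3, -1).
For λ=1: (A-λI) row 1 is [-18, 36], so an eigenvector is (-2, -1).
General solution: C_1e^(-5t)(-3,-1) + C_2e^(t)(-2,-1).
Applying p(0)=4, q(0)=4 gives C_1=4, C_2=-8.

p(t) = 16e^(t) - 12e^(-5t), q(t) = 8e^(t) - 4e^(-5t)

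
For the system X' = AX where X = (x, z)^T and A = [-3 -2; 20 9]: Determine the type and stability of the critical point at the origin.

A = [[-3,-2],[20,9]]; det(A-λI) = λ^2 - 6λ + 13.
λ = 3 ± 2i: positive real part.

unstable spiral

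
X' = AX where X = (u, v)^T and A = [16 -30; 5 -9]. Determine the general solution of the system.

u(t) = -3C_1e^(6t) + 2C_2e^(t), v(t) = -C_1e^(6t) + C_2e^(t)

Coefficient matrix A = [[16, -30], [5, -9]].
Characteristic polynomial det(A - λI) = λ^2 - 7λ + 6 = 0.
Eigenvalues λ = 6, 1.
For λ=6: (A-λI) row 1 is [10, -30], so an eigenvector is (-3, -1).
For λ=1: (A-λI) row 1 is [15, -30], so an eigenvector is (2, 1).
General solution: C_1e^(6t)(-3,-1) + C_2e^(t)(2,1).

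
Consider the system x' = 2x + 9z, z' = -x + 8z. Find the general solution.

x(t) = -3C_1e^(5t) - 3C_2te^(5t) - 2C_2e^(5t), z(t) = -C_1e^(5t) - C_2te^(5t) - C_2e^(5t)

Coefficient matrix A = [[2, 9], [-1, 8]].
Characteristic polynomial det(A - λI) = λ^2 - 10λ + 25 = 0.
Single eigenvalue λ = 5 with algebraic multiplicity 2.
Eigenvector v = (-3,-1); generalized eigenvector w with (A-λI)w=v is (-2,-1).
General solution: e^(5t)[C_1·v + C_2·(t·v + w)].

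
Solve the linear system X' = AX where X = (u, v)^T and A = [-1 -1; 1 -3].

Coefficient matrix A = [[-1, -1], [1, -3]].
Characteristic polynomial det(A - λI) = λ^2 + 4λ + 4 = 0.
Single eigenvalue λ = -2 with algebraic multiplicity 2.
Eigenvector v = (1,1); generalized eigenvector w with (A-λI)w=v is (-1,-2).
General solution: e^(-2t)[K_1·v + K_2·(t·v + w)].

u(t) = K_1e^(-2t) + K_2te^(-2t) - K_2e^(-2t), v(t) = K_1e^(-2t) + K_2te^(-2t) - 2K_2e^(-2t)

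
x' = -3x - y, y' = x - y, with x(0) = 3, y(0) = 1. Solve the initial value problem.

Coefficient matrix A = [[-3, -1], [1, -1]].
Characteristic polynomial det(A - λI) = λ^2 + 4λ + 4 = 0.
Single eigenvalue λ = -2 with algebraic multiplicity 2.
Eigenvector v = (1,-1); generalized eigenvector w with (A-λI)w=v is (-2,1).
General solution: e^(-2t)[K_1·v + K_2·(t·v + w)].
Applying x(0)=3, y(0)=1 gives K_1=-5, K_2=-4.

x(t) = -4te^(-2t) + 3e^(-2t), y(t) = 4te^(-2t) + e^(-2t)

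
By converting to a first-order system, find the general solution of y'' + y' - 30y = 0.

y(t) = C_1e^(5t) + C_2e^(-6t)

Let x_1 = y, x_2 = y'. Then x_1' = x_2 and x_2' = 30x_1 - x_2.
A = [[0,1],[30,-1]]; det(A-λI) = λ^2 + λ - 30.
Eigenvalues λ = 5, -6 with eigenvectors (1,5), (1,-6).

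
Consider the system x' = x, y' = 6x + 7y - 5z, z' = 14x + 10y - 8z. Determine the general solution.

x(t) = K_3e^(t), y(t) = -K_1e^(2t) + K_2e^(-3t) + 4K_3e^(t), z(t) = -K_1e^(2t) + 2K_2e^(-3t) + 6K_3e^(t)

Coefficient matrix A = [[1, 0, 0], [6, 7, -5], [14, 10, -8]].
det(A - λI) = 0 gives eigenvalues λ = 2, -3, 1.
For λ=2: eigenvector (0,-1,-1).
For λ=-3: eigenvector (0,1,2).
For λ=1: eigenvector (1,4,6).
General solution: K_1e^(2t)(0,-1,-1) + K_2e^(-3t)(0,1,2) + K_3e^(t)(1,4,6).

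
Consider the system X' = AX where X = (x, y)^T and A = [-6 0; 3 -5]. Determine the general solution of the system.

x(t) = -C_2e^(-6t), y(t) = -C_1e^(-5t) + 3C_2e^(-6t)

Coefficient matrix A = [[-6, 0], [3, -5]].
Characteristic polynomial det(A - λI) = λ^2 + 11λ + 30 = 0.
Eigenvalues λ = -5, -6.
For λ=-5: (A-λI) row 1 is [-1, 0], so an eigenvector is (0, -1).
For λ=-6: (A-λI) row 2 is [3, 1], so an eigenvector is (-1, 3).
General solution: C_1e^(-5t)(0,-1) + C_2e^(-6t)(-1,3).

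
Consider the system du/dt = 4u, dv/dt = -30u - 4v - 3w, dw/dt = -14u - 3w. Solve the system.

u(t) = K_1e^(4t), v(t) = -3K_1e^(4t) - 3K_2e^(-3t) + K_3e^(-4t), w(t) = -2K_1e^(4t) + K_2e^(-3t)

Coefficient matrix A = [[4, 0, 0], [-30, -4, -3], [-14, 0, -3]].
det(A - λI) = 0 gives eigenvalues λ = 4, -3, -4.
For λ=4: eigenvector (1,-3,-2).
For λ=-3: eigenvector (0,-3,1).
For λ=-4: eigenvector (0,1,0).
General solution: K_1e^(4t)(1,-3,-2) + K_2e^(-3t)(0,-3,1) + K_3e^(-4t)(0,1,0).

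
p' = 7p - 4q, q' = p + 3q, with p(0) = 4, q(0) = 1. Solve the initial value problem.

p(t) = 4te^(5t) + 4e^(5t), q(t) = 2te^(5t) + e^(5t)

Coefficient matrix A = [[7, -4], [1, 3]].
Characteristic polynomial det(A - λI) = λ^2 - 10λ + 25 = 0.
Single eigenvalue λ = 5 with algebraic multiplicity 2.
Eigenvector v = (2,1); generalized eigenvector w with (A-λI)w=v is (-1,-1).
General solution: e^(5t)[K_1·v + K_2·(t·v + w)].
Applying p(0)=4, q(0)=1 gives K_1=3, K_2=2.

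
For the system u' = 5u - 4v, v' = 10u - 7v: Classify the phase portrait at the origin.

stable spiral

A = [[5,-4],[10,-7]]; det(A-λI) = λ^2 + 2λ + 5.
λ = -1 ± 2i: negative real part.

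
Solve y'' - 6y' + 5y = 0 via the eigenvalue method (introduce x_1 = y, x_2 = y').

Let x_1 = y, x_2 = y'. Then x_1' = x_2 and x_2' = -5x_1 + 6x_2.
A = [[0,1],[-5,6]]; det(A-λI) = λ^2 - 6λ + 5.
Eigenvalues λ = 1, 5 with eigenvectors (1,1), (1,5).

y(t) = C_1e^(t) + C_2e^(5t)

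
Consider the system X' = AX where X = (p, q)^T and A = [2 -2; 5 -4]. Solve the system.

Coefficient matrix A = [[2, -2], [5, -4]].
Characteristic polynomial det(A - λI) = λ^2 + 2λ + 2 = 0.
Eigenvalues λ = -1 ± i (complex conjugate pair).
For λ=-1+i: an eigenvector is (-1,-2) - i(1,1) = (-1 - i, -2 - i).
A real fundamental pair from Re and Im of e^((-1+i)t)v: X_1 = e^(-t)(cos(t)·(-1,-2) + sin(t)·(1,1)), X_2 = e^(-t)(sin(t)·(-1,-2) - cos(t)·(1,1)).
General solution: K_1X_1 + K_2X_2.

p(t) = K_1e^(-t)sin(t) - K_1e^(-t)cos(t) - K_2e^(-t)sin(t) - K_2e^(-t)cos(t), q(t) = K_1e^(-t)sin(t) - 2K_1e^(-t)cos(t) - 2K_2e^(-t)sin(t) - K_2e^(-t)cos(t)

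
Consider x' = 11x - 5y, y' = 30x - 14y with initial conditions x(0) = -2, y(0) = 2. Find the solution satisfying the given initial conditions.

Coefficient matrix A = [[11, -5], [30, -14]].
Characteristic polynomial det(A - λI) = λ^2 + 3λ - 4 = 0.
Eigenvalues λ = -4, 1.
For λ=-4: (A-λI) row 1 is [15, -5], so an eigenvector is (1, 3).
For λ=1: (A-λI) row 1 is [10, -5], so an eigenvector is (1, 2).
General solution: K_1e^(-4t)(1,3) + K_2e^(t)(1,2).
Applying x(0)=-2, y(0)=2 gives K_1=6, K_2=-8.

x(t) = -8e^(t) + 6e^(-4t), y(t) = -16e^(t) + 18e^(-4t)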